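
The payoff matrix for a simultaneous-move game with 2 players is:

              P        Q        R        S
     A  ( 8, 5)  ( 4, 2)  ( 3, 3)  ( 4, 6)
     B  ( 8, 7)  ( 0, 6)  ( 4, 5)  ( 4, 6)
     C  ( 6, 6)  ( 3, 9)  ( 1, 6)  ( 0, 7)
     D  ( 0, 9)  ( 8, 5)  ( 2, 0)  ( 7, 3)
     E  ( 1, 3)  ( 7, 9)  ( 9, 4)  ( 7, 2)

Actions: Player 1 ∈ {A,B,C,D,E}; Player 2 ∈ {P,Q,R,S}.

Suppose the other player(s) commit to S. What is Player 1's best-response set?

P1 best: {D,E}

u_1(A vs S) = 4
u_1(B vs S) = 4
u_1(C vs S) = 0
u_1(D vs S) = 7
u_1(E vs S) = 7
max payoff 7 at {D,E}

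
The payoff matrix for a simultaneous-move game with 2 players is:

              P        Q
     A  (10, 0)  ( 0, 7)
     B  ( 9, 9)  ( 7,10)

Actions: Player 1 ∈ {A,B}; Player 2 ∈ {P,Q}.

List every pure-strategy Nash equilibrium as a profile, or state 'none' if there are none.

Nash profiles: (B,Q)

(A,P): not NE [P2→Q gives 7>0]
(A,Q): not NE [P1→B gives 7>0]
(B,P): not NE [P1→A gives 10>9; P2→Q gives 10>9]
(B,Q): NE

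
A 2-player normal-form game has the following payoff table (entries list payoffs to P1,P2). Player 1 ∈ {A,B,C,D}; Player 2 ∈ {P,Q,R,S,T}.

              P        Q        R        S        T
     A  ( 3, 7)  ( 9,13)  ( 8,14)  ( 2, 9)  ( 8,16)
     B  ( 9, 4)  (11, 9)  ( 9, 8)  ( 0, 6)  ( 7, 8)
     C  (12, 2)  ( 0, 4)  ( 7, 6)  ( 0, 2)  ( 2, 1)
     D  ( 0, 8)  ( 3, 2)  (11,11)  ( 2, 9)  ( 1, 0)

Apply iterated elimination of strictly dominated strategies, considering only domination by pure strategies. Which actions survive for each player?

P2 drop P (R beats it: A:14>7 B:8>4 C:6>2 D:11>8)
P1 drop C (A beats it: Q:9>0 R:8>7 S:2>0 T:8>2)
P2 drop S (R beats it: A:14>9 B:8>6 D:11>9)
P1→{A,B,D} P2→{Q,R,T}

Survivors P1:{A,B,D} P2:{Q,R,T}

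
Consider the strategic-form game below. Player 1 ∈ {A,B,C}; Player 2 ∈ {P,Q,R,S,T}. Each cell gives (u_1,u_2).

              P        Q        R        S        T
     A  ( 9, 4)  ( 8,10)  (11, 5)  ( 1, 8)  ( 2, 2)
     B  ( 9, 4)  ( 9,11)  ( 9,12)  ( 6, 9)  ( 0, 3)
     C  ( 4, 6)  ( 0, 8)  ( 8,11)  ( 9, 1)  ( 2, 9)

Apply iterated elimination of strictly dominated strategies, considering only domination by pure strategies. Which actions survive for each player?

Survivors P1:{A,B} P2:{Q,R}

P2 drop P (Q beats it: A:10>4 B:11>4 C:8>6)
P2 drop S (Q beats it: A:10>8 B:11>9 C:8>1)
P2 drop T (R beats it: A:5>2 B:12>3 C:11>9)
P1 drop C (A beats it: Q:8>0 R:11>8)
P1→{A,B} P2→{Q,R}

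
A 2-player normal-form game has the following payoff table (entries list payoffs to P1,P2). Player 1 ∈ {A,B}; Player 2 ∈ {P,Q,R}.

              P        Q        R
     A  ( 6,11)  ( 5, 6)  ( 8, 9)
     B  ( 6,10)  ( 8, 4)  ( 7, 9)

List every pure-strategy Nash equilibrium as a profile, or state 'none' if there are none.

PSNE = {(A,P), (B,P)}

(A,P): NE
(A,Q): not NE [P1→B gives 8>5; P2→P gives 11>6]
(A,R): not NE [P2→P gives 11>9]
(B,P): NE
(B,Q): not NE [P2→P gives 10>4]
(B,R): not NE [P1→A gives 8>7; P2→P gives 10>9]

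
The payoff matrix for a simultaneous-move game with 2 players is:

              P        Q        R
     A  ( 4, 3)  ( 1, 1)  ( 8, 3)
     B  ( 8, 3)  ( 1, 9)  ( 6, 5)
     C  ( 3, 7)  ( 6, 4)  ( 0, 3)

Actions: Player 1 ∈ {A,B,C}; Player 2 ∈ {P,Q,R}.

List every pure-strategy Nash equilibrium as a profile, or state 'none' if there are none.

PSNE = {(A,R)}

(A,P): not NE [P1→B gives 8>4]
(A,Q): not NE [P1→C gives 6>1; P2→R gives 3>1]
(A,R): NE
(B,P): not NE [P2→Q gives 9>3]
(B,Q): not NE [P1→C gives 6>1]
(B,R): not NE [P1→A gives 8>6; P2→Q gives 9>5]
(C,P): not NE [P1→B gives 8>3]
(C,Q): not NE [P2→P gives 7>4]
(C,R): not NE [P1→A gives 8>0; P2→P gives 7>3]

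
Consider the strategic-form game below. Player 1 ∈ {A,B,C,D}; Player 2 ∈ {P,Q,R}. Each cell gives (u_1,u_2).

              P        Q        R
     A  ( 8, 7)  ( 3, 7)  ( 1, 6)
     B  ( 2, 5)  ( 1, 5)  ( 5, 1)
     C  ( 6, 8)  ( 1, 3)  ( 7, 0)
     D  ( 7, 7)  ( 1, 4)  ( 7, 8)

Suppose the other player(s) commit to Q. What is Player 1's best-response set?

BR_1 = {A}

u_1(A vs Q) = 3
u_1(B vs Q) = 1
u_1(C vs Q) = 1
u_1(D vs Q) = 1
max payoff 3 at {A}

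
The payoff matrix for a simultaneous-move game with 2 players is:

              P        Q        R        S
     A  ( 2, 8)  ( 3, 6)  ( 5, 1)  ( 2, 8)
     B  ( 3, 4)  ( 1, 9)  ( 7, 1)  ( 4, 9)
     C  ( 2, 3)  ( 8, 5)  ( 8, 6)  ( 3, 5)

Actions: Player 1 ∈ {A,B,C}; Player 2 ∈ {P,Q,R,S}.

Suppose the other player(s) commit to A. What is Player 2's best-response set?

argmax u_2 = {P,S}

u_2(P vs A) = 8
u_2(Q vs A) = 6
u_2(R vs A) = 1
u_2(S vs A) = 8
max payoff 8 at {P,S}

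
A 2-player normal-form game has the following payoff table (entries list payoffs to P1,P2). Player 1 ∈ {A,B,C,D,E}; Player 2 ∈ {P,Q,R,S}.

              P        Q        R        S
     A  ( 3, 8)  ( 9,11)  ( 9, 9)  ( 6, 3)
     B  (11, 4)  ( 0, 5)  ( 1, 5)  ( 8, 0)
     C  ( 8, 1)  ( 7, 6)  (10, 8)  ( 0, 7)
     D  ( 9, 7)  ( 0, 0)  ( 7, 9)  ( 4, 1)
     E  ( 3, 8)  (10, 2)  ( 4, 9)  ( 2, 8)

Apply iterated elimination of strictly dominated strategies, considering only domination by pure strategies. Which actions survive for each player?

P2 drop P (R beats it: A:9>8 B:5>4 C:8>1 D:9>7 E:9>8)
P1 drop D (A beats it: Q:9>0 R:9>7 S:6>4)
P2 drop S (R beats it: A:9>3 B:5>0 C:8>7 E:9>8)
P1 drop B (A beats it: Q:9>0 R:9>1)
P1→{A,C,E} P2→{Q,R}

Survivors P1:{A,C,E} P2:{Q,R}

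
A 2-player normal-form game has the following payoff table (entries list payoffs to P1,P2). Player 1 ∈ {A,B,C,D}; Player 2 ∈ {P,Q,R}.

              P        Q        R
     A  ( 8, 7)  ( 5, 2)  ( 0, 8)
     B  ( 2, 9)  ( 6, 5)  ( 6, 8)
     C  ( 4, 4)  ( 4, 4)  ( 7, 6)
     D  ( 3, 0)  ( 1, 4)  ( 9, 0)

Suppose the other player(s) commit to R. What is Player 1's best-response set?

P1 best: {D}

u_1(A vs R) = 0
u_1(B vs R) = 6
u_1(C vs R) = 7
u_1(D vs R) = 9
max payoff 9 at {D}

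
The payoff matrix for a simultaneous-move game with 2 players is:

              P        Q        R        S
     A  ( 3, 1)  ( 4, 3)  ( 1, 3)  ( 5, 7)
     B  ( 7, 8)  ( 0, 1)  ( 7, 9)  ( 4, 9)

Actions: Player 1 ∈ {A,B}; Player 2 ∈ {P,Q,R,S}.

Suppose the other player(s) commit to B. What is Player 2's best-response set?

u_2(P vs B) = 8
u_2(Q vs B) = 1
u_2(R vs B) = 9
u_2(S vs B) = 9
max payoff 9 at {R,S}

P2 best: {R,S}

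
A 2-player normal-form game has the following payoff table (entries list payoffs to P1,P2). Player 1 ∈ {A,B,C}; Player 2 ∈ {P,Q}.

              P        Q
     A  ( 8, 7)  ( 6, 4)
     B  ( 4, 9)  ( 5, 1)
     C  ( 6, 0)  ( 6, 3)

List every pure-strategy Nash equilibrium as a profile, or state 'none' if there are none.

(A,P): NE
(A,Q): not NE [P2→P gives 7>4]
(B,P): not NE [P1→A gives 8>4]
(B,Q): not NE [P1→C gives 6>5; P2→P gives 9>1]
(C,P): not NE [P1→A gives 8>6; P2→Q gives 3>0]
(C,Q): NE

Nash profiles: (A,P), (C,Q)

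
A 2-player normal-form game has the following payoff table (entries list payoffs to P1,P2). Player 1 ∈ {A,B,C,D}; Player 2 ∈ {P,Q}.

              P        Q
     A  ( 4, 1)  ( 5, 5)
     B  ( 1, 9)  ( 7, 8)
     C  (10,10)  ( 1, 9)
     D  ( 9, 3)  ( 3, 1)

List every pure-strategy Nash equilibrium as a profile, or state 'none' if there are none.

NE set: (C,P)

(A,P): not NE [P1→C gives 10>4; P2→Q gives 5>1]
(A,Q): not NE [P1→B gives 7>5]
(B,P): not NE [P1→C gives 10>1]
(B,Q): not NE [P2→P gives 9>8]
(C,P): NE
(C,Q): not NE [P1→B gives 7>1; P2→P gives 10>9]
(D,P): not NE [P1→C gives 10>9]
(D,Q): not NE [P1→B gives 7>3; P2→P gives 3>1]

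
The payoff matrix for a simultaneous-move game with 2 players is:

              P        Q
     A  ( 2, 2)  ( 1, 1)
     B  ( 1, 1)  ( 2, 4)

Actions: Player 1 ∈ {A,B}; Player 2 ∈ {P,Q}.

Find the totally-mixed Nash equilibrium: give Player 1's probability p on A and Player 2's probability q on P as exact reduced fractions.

P1 indiff ⇒ q·2+(1-q)·1 = q·1+(1-q)·2 ⇒ q(1) = (1-q)(1) ⇒ q = 1/2
P2 indiff ⇒ p·2+(1-p)·1 = p·1+(1-p)·4 ⇒ p(1) = (1-p)(3) ⇒ p = 3/4

p=3/4, q=1/2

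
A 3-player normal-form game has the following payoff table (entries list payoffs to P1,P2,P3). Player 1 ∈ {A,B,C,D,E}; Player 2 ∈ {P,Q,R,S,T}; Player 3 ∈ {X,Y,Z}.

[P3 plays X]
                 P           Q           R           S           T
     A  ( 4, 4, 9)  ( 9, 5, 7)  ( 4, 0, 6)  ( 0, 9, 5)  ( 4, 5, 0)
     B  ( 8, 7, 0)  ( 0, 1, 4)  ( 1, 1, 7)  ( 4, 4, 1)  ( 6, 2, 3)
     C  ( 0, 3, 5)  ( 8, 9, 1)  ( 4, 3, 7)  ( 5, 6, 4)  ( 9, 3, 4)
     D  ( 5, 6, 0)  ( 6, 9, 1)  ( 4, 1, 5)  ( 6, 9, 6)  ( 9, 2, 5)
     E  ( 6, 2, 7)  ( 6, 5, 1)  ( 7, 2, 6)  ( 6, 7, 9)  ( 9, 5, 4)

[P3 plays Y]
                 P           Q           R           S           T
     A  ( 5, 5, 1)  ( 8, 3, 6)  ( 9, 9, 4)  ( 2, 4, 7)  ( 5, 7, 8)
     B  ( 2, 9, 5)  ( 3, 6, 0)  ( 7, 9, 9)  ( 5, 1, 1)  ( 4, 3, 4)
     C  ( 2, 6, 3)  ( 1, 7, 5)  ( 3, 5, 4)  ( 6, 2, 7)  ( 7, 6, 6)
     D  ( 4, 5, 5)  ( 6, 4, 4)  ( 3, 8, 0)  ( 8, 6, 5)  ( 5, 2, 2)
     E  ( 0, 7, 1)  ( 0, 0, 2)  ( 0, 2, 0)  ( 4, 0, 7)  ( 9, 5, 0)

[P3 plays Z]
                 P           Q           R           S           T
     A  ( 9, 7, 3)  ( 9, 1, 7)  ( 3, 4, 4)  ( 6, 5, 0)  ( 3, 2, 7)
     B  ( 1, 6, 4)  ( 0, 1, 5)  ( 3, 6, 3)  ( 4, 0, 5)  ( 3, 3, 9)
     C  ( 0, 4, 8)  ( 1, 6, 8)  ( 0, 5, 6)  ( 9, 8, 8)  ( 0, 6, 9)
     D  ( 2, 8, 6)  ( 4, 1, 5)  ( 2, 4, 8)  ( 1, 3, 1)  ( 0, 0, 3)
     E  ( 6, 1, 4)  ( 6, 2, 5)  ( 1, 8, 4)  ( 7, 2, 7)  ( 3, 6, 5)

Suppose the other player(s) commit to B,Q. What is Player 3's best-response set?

u_3(X vs B,Q) = 4
u_3(Y vs B,Q) = 0
u_3(Z vs B,Q) = 5
max payoff 5 at {Z}

P3 best: {Z}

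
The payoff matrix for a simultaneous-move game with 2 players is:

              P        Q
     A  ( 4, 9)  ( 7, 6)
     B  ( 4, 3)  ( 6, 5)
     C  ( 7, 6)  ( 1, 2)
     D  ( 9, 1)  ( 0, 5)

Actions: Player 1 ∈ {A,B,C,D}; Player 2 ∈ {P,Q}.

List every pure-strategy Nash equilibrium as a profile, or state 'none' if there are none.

No pure NE.

(A,P): not NE [P1→D gives 9>4]
(A,Q): not NE [P2→P gives 9>6]
(B,P): not NE [P1→D gives 9>4; P2→Q gives 5>3]
(B,Q): not NE [P1→A gives 7>6]
(C,P): not NE [P1→D gives 9>7]
(C,Q): not NE [P1→A gives 7>1; P2→P gives 6>2]
(D,P): not NE [P2→Q gives 5>1]
(D,Q): not NE [P1→A gives 7>0]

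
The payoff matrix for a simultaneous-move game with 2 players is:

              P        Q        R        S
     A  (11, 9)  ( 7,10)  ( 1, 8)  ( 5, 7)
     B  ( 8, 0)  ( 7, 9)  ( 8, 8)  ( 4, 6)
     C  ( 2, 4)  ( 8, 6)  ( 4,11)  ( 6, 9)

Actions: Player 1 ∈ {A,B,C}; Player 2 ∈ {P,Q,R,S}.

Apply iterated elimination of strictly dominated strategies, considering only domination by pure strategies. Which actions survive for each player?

P2 drop P (Q beats it: A:10>9 B:9>0 C:6>4)
P1 drop A (C beats it: Q:8>7 R:4>1 S:6>5)
P2 drop S (R beats it: B:8>6 C:11>9)
P1→{B,C} P2→{Q,R}

Survivors P1:{B,C} P2:{Q,R}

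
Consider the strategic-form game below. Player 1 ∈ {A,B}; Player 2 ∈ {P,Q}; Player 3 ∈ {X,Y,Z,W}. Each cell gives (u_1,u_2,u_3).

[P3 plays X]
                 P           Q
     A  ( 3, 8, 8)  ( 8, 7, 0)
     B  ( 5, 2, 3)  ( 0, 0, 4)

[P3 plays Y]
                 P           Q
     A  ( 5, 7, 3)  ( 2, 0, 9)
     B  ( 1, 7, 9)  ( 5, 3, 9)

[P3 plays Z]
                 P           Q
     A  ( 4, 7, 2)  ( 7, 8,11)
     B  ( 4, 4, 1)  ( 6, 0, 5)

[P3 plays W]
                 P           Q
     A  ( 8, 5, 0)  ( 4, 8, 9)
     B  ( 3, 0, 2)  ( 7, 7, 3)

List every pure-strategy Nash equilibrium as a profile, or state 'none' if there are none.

(A,P,X): not NE [P1→B gives 5>3]
(A,P,Y): not NE [P3→X gives 8>3]
(A,P,Z): not NE [P2→Q gives 8>7; P3→X gives 8>2]
(A,P,W): not NE [P2→Q gives 8>5; P3→X gives 8>0]
(A,Q,X): not NE [P2→P gives 8>7; P3→Z gives 11>0]
(A,Q,Y): not NE [P1→B gives 5>2; P2→P gives 7>0; P3→Z gives 11>9]
(A,Q,Z): NE
(A,Q,W): not NE [P1→B gives 7>4; P3→Z gives 11>9]
(B,P,X): not NE [P3→Y gives 9>3]
(B,P,Y): not NE [P1→A gives 5>1]
(B,P,Z): not NE [P3→Y gives 9>1]
(B,P,W): not NE [P1→A gives 8>3; P2→Q gives 7>0; P3→Y gives 9>2]
(B,Q,X): not NE [P1→A gives 8>0; P2→P gives 2>0; P3→Y gives 9>4]
(B,Q,Y): not NE [P2→P gives 7>3]
(B,Q,Z): not NE [P1→A gives 7>6; P2→P gives 4>0; P3→Y gives 9>5]
(B,Q,W): not NE [P3→Y gives 9>3]

PSNE = {(A,Q,Z)}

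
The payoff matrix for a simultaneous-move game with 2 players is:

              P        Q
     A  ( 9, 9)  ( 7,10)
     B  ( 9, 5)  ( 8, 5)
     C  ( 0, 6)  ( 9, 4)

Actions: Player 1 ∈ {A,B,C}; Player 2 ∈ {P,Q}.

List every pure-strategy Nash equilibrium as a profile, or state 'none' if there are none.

Nash profiles: (B,P)

(A,P): not NE [P2→Q gives 10>9]
(A,Q): not NE [P1→C gives 9>7]
(B,P): NE
(B,Q): not NE [P1→C gives 9>8]
(C,P): not NE [P1→B gives 9>0]
(C,Q): not NE [P2→P gives 6>4]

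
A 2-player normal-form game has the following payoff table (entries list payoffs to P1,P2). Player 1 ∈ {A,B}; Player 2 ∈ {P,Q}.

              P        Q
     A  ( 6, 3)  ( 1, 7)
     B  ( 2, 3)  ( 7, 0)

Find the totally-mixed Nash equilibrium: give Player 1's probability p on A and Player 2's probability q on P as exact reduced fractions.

P1 mixes 3/7 on A; P2 mixes 3/5 on P

P1 indiff ⇒ q·6+(1-q)·1 = q·2+(1-q)·7 ⇒ q(4) = (1-q)(6) ⇒ q = 3/5
P2 indiff ⇒ p·3+(1-p)·3 = p·7+(1-p)·0 ⇒ p(-4) = (1-p)(-3) ⇒ p = 3/7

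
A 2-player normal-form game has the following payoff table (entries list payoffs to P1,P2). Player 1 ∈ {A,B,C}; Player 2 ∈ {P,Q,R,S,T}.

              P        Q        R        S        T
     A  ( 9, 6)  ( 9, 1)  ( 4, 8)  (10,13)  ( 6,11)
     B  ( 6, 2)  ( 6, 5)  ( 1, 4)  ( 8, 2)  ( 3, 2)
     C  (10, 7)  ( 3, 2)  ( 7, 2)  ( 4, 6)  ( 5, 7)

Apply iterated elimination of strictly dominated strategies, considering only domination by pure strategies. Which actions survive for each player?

P1 drop B (A beats it: P:9>6 Q:9>6 R:4>1 S:10>8 T:6>3)
P2 drop Q (P beats it: A:6>1 C:7>2)
P2 drop R (S beats it: A:13>8 C:6>2)
P1→{A,C} P2→{P,S,T}

Survivors P1:{A,C} P2:{P,S,T}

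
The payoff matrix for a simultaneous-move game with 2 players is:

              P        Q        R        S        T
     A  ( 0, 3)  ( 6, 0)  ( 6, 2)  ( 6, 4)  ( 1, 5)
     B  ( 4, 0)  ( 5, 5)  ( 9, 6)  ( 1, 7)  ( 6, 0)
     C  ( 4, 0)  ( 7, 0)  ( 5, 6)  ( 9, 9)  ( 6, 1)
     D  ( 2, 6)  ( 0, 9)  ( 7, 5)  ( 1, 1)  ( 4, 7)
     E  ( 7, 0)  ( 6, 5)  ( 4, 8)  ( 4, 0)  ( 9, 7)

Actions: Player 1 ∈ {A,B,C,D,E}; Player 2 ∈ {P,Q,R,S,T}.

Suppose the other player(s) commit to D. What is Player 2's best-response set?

u_2(P vs D) = 6
u_2(Q vs D) = 9
u_2(R vs D) = 5
u_2(S vs D) = 1
u_2(T vs D) = 7
max payoff 9 at {Q}

P2 best: {Q}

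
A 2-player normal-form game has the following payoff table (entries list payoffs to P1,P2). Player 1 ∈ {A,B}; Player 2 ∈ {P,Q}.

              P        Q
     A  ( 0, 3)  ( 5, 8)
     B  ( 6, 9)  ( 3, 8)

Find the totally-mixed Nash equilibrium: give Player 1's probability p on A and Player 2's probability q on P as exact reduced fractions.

P1 indiff ⇒ q·0+(1-q)·5 = q·6+(1-q)·3 ⇒ q(-6) = (1-q)(-2) ⇒ q = 1/4
P2 indiff ⇒ p·3+(1-p)·9 = p·8+(1-p)·8 ⇒ p(-5) = (1-p)(-1) ⇒ p = 1/6

(p,q) = (1/6, 1/4)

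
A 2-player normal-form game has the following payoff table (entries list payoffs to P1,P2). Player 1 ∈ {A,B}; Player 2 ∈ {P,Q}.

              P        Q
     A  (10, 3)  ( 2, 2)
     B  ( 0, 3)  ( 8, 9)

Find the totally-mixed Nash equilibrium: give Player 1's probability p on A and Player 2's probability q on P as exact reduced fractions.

p=6/7, q=3/8

P1 indiff ⇒ q·10+(1-q)·2 = q·0+(1-q)·8 ⇒ q(10) = (1-q)(6) ⇒ q = 3/8
P2 indiff ⇒ p·3+(1-p)·3 = p·2+(1-p)·9 ⇒ p(1) = (1-p)(6) ⇒ p = 6/7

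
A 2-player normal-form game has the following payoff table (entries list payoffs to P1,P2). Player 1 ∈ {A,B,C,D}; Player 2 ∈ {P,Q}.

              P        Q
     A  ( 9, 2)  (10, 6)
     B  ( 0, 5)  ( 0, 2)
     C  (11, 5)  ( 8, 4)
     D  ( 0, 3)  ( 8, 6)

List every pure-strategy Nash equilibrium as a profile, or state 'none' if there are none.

(A,P): not NE [P1→C gives 11>9; P2→Q gives 6>2]
(A,Q): NE
(B,P): not NE [P1→C gives 11>0]
(B,Q): not NE [P1→A gives 10>0; P2→P gives 5>2]
(C,P): NE
(C,Q): not NE [P1→A gives 10>8; P2→P gives 5>4]
(D,P): not NE [P1→C gives 11>0; P2→Q gives 6>3]
(D,Q): not NE [P1→A gives 10>8]

NE set: (A,Q), (C,P)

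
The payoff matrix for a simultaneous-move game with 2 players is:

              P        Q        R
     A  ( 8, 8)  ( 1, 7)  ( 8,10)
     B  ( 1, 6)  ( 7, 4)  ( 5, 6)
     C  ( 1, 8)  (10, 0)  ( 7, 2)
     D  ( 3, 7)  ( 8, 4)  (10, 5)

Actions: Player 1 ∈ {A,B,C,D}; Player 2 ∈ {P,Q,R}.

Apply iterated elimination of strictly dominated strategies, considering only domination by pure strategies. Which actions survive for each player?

P1 drop B (D beats it: P:3>1 Q:8>7 R:10>5)
P2 drop Q (P beats it: A:8>7 C:8>0 D:7>4)
P1 drop C (A beats it: P:8>1 R:8>7)
P1→{A,D} P2→{P,R}

Survivors P1:{A,D} P2:{P,R}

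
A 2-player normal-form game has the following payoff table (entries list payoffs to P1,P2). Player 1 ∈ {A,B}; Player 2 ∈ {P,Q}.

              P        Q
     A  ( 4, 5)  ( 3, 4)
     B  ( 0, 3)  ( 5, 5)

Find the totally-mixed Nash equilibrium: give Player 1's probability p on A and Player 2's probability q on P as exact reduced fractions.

p=2/3, q=1/3

P1 indiff ⇒ q·4+(1-q)·3 = q·0+(1-q)·5 ⇒ q(4) = (1-q)(2) ⇒ q = 1/3
P2 indiff ⇒ p·5+(1-p)·3 = p·4+(1-p)·5 ⇒ p(1) = (1-p)(2) ⇒ p = 2/3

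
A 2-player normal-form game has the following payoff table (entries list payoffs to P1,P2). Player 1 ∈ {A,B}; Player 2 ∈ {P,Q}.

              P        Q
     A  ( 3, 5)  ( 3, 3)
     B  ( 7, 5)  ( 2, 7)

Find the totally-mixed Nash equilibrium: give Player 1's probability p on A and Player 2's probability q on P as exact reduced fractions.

P1 indiff ⇒ q·3+(1-q)·3 = q·7+(1-q)·2 ⇒ q(-4) = (1-q)(-1) ⇒ q = 1/5
P2 indiff ⇒ p·5+(1-p)·5 = p·3+(1-p)·7 ⇒ p(2) = (1-p)(2) ⇒ p = 1/2

p=1/2, q=1/5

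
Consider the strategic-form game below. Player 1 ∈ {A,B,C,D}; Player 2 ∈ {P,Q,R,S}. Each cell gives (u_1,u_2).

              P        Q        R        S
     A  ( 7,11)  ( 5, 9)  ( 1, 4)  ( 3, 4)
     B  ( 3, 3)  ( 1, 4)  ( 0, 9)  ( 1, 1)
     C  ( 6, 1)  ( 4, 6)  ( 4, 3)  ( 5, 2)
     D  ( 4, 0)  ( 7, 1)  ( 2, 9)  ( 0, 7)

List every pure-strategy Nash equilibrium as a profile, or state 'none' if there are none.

(A,P): NE
(A,Q): not NE [P1→D gives 7>5; P2→P gives 11>9]
(A,R): not NE [P1→C gives 4>1; P2→P gives 11>4]
(A,S): not NE [P1→C gives 5>3; P2→P gives 11>4]
(B,P): not NE [P1→A gives 7>3; P2→R gives 9>3]
(B,Q): not NE [P1→D gives 7>1; P2→R gives 9>4]
(B,R): not NE [P1→C gives 4>0]
(B,S): not NE [P1→C gives 5>1; P2→R gives 9>1]
(C,P): not NE [P1→A gives 7>6; P2→Q gives 6>1]
(C,Q): not NE [P1→D gives 7>4]
(C,R): not NE [P2→Q gives 6>3]
(C,S): not NE [P2→Q gives 6>2]
(D,P): not NE [P1→A gives 7>4; P2→R gives 9>0]
(D,Q): not NE [P2→R gives 9>1]
(D,R): not NE [P1→C gives 4>2]
(D,S): not NE [P1→C gives 5>0; P2→R gives 9>7]

NE set: (A,P)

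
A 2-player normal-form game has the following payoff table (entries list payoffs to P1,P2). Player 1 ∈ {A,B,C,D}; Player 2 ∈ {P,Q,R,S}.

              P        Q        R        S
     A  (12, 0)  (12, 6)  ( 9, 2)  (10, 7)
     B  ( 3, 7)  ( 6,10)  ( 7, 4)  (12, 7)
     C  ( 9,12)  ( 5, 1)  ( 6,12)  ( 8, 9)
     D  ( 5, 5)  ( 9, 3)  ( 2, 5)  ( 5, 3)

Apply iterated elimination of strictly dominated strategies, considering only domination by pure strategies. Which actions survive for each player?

P1 drop C (A beats it: P:12>9 Q:12>5 R:9>6 S:10>8)
P1 drop D (A beats it: P:12>5 Q:12>9 R:9>2 S:10>5)
P2 drop P (Q beats it: A:6>0 B:10>7)
P2 drop R (Q beats it: A:6>2 B:10>4)
P1→{A,B} P2→{Q,S}

IESDS → P1:{A,B} P2:{Q,S}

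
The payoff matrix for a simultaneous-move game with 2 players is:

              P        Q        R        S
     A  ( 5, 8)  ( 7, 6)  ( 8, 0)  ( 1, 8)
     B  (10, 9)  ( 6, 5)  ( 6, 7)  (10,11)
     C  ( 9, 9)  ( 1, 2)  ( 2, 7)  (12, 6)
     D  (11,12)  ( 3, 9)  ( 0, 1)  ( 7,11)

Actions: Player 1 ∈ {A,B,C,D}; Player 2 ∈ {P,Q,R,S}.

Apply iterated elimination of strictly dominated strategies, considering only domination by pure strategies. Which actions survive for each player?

P2 drop Q (P beats it: A:8>6 B:9>5 C:9>2 D:12>9)
P2 drop R (P beats it: A:8>0 B:9>7 C:9>7 D:12>1)
P1 drop A (B beats it: P:10>5 S:10>1)
P1→{B,C,D} P2→{P,S}

IESDS → P1:{B,C,D} P2:{P,S}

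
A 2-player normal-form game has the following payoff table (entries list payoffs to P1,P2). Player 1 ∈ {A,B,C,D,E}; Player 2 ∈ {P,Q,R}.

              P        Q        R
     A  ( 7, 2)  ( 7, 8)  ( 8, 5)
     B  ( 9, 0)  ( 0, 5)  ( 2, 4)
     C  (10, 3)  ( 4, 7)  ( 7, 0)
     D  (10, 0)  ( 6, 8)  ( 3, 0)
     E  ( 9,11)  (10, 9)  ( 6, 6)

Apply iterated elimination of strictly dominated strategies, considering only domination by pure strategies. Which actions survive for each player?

Remaining: P1:{C,D,E} P2:{P,Q}

P1 drop B (C beats it: P:10>9 Q:4>0 R:7>2)
P2 drop R (Q beats it: A:8>5 C:7>0 D:8>0 E:9>6)
P1 drop A (E beats it: P:9>7 Q:10>7)
P1→{C,D,E} P2→{P,Q}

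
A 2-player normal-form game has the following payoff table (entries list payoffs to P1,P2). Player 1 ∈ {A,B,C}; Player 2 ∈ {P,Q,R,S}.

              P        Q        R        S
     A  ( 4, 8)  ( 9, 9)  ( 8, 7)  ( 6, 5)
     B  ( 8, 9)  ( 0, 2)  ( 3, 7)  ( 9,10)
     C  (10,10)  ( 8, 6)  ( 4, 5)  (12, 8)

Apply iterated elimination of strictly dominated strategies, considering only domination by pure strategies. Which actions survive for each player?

Survivors P1:{A,C} P2:{P,Q}

P1 drop B (C beats it: P:10>8 Q:8>0 R:4>3 S:12>9)
P2 drop R (P beats it: A:8>7 C:10>5)
P2 drop S (P beats it: A:8>5 C:10>8)
P1→{A,C} P2→{P,Q}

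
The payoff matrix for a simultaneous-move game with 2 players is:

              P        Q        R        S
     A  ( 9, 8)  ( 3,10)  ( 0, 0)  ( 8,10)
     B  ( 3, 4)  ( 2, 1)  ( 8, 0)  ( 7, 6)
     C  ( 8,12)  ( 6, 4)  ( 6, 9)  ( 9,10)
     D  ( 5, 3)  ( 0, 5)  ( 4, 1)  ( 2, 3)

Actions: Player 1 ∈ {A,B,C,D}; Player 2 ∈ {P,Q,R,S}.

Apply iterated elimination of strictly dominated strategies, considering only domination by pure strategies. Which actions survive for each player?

P1 drop D (C beats it: P:8>5 Q:6>0 R:6>4 S:9>2)
P2 drop R (P beats it: A:8>0 B:4>0 C:12>9)
P1 drop B (A beats it: P:9>3 Q:3>2 S:8>7)
P1→{A,C} P2→{P,Q,S}

IESDS → P1:{A,C} P2:{P,Q,S}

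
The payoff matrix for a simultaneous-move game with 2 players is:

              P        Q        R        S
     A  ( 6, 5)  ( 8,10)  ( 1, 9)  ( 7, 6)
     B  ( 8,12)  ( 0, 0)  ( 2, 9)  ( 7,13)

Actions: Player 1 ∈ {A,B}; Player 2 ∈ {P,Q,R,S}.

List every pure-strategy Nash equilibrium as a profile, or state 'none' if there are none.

Nash profiles: (A,Q), (B,S)

(A,P): not NE [P1→B gives 8>6; P2→Q gives 10>5]
(A,Q): NE
(A,R): not NE [P1→B gives 2>1; P2→Q gives 10>9]
(A,S): not NE [P2→Q gives 10>6]
(B,P): not NE [P2→S gives 13>12]
(B,Q): not NE [P1→A gives 8>0; P2→S gives 13>0]
(B,R): not NE [P2→S gives 13>9]
(B,S): NE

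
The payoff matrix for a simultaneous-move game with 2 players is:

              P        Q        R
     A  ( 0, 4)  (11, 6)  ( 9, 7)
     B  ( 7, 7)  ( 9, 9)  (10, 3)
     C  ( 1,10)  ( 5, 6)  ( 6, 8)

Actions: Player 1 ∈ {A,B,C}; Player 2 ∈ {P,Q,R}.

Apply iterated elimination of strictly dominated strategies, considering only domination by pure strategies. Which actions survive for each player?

Remaining: P1:{A,B} P2:{Q,R}

P1 drop C (B beats it: P:7>1 Q:9>5 R:10>6)
P2 drop P (Q beats it: A:6>4 B:9>7)
P1→{A,B} P2→{Q,R}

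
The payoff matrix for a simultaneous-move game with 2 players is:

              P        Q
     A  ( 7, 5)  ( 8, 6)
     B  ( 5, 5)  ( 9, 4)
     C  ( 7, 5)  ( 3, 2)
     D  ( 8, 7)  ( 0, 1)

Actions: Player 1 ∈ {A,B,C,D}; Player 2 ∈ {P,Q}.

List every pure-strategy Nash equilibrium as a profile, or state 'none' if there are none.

Nash profiles: (D,P)

(A,P): not NE [P1→D gives 8>7; P2→Q gives 6>5]
(A,Q): not NE [P1→B gives 9>8]
(B,P): not NE [P1→D gives 8>5]
(B,Q): not NE [P2→P gives 5>4]
(C,P): not NE [P1→D gives 8>7]
(C,Q): not NE [P1→B gives 9>3; P2→P gives 5>2]
(D,P): NE
(D,Q): not NE [P1→B gives 9>0; P2→P gives 7>1]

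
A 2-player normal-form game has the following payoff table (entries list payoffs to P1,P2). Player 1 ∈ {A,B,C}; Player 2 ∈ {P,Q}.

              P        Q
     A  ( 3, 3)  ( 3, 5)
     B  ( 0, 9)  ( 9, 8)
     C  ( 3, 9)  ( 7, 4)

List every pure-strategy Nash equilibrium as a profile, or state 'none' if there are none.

(A,P): not NE [P2→Q gives 5>3]
(A,Q): not NE [P1→B gives 9>3]
(B,P): not NE [P1→C gives 3>0]
(B,Q): not NE [P2→P gives 9>8]
(C,P): NE
(C,Q): not NE [P1→B gives 9>7; P2→P gives 9>4]

NE set: (C,P)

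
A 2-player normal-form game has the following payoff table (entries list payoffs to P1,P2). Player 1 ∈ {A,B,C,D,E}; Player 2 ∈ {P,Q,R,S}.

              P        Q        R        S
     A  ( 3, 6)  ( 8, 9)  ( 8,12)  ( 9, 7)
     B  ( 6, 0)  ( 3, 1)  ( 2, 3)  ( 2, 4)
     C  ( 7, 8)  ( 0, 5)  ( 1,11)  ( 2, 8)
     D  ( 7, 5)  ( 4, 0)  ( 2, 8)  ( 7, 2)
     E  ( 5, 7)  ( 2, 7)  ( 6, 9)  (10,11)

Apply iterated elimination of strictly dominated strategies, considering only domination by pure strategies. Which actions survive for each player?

Survivors P1:{A,E} P2:{R,S}

P2 drop P (R beats it: A:12>6 B:3>0 C:11>8 D:8>5 E:9>7)
P1 drop B (A beats it: Q:8>3 R:8>2 S:9>2)
P1 drop C (A beats it: Q:8>0 R:8>1 S:9>2)
P1 drop D (A beats it: Q:8>4 R:8>2 S:9>7)
P2 drop Q (R beats it: A:12>9 E:9>7)
P1→{A,E} P2→{R,S}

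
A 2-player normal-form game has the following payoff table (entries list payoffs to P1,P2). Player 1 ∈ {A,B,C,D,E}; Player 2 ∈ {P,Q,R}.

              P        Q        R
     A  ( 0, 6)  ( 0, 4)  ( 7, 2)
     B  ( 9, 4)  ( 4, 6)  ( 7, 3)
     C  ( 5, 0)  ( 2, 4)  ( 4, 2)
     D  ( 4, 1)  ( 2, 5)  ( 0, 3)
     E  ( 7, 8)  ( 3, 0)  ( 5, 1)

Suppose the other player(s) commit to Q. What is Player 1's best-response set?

P1 best: {B}

u_1(A vs Q) = 0
u_1(B vs Q) = 4
u_1(C vs Q) = 2
u_1(D vs Q) = 2
u_1(E vs Q) = 3
max payoff 4 at {B}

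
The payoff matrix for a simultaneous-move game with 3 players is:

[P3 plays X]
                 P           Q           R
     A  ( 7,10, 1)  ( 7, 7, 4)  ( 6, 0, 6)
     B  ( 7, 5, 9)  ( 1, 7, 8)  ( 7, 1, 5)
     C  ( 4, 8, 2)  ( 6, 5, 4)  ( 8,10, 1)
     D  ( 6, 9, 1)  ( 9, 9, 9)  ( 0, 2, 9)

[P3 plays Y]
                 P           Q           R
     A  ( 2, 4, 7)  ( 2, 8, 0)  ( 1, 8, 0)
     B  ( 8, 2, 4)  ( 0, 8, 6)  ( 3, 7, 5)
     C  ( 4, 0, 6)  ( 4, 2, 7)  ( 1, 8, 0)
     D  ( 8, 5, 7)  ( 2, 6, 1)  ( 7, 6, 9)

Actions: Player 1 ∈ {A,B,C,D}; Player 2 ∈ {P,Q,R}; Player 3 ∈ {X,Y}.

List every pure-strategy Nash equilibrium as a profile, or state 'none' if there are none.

(A,P,X): not NE [P3→Y gives 7>1]
(A,P,Y): not NE [P1→D gives 8>2; P2→R gives 8>4]
(A,Q,X): not NE [P1→D gives 9>7; P2→P gives 10>7]
(A,Q,Y): not NE [P1→C gives 4>2; P3→X gives 4>0]
(A,R,X): not NE [P1→C gives 8>6; P2→P gives 10>0]
(A,R,Y): not NE [P1→D gives 7>1; P3→X gives 6>0]
(B,P,X): not NE [P2→Q gives 7>5]
(B,P,Y): not NE [P2→Q gives 8>2; P3→X gives 9>4]
(B,Q,X): not NE [P1→D gives 9>1]
(B,Q,Y): not NE [P1→C gives 4>0; P3→X gives 8>6]
(B,R,X): not NE [P1→C gives 8>7; P2→Q gives 7>1]
(B,R,Y): not NE [P1→D gives 7>3; P2→Q gives 8>7]
(C,P,X): not NE [P1→B gives 7>4; P2→R gives 10>8; P3→Y gives 6>2]
(C,P,Y): not NE [P1→D gives 8>4; P2→R gives 8>0]
(C,Q,X): not NE [P1→D gives 9>6; P2→R gives 10>5; P3→Y gives 7>4]
(C,Q,Y): not NE [P2→R gives 8>2]
(C,R,X): NE
(C,R,Y): not NE [P1→D gives 7>1; P3→X gives 1>0]
(D,P,X): not NE [P1→B gives 7>6; P3→Y gives 7>1]
(D,P,Y): not NE [P2→R gives 6>5]
(D,Q,X): NE
(D,Q,Y): not NE [P1→C gives 4>2; P3→X gives 9>1]
(D,R,X): not NE [P1→C gives 8>0; P2→Q gives 9>2]
(D,R,Y): NE

NE set: (C,R,X), (D,Q,X), (D,R,Y)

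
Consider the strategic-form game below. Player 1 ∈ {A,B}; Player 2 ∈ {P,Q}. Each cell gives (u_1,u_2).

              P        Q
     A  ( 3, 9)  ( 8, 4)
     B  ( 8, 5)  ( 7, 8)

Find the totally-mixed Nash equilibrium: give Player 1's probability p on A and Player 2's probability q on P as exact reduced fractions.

P1 mixes 3/8 on A; P2 mixes 1/6 on P

P1 indiff ⇒ q·3+(1-q)·8 = q·8+(1-q)·7 ⇒ q(-5) = (1-q)(-1) ⇒ q = 1/6
P2 indiff ⇒ p·9+(1-p)·5 = p·4+(1-p)·8 ⇒ p(5) = (1-p)(3) ⇒ p = 3/8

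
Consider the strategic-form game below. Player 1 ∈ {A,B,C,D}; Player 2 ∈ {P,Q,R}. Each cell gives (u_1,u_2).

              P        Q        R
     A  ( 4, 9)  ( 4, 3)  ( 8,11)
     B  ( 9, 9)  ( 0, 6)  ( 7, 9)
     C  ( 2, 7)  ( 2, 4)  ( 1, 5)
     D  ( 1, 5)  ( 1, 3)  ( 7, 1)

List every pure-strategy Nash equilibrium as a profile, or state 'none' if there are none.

Nash profiles: (A,R), (B,P)

(A,P): not NE [P1→B gives 9>4; P2→R gives 11>9]
(A,Q): not NE [P2→R gives 11>3]
(A,R): NE
(B,P): NE
(B,Q): not NE [P1→A gives 4>0; P2→R gives 9>6]
(B,R): not NE [P1→A gives 8>7]
(C,P): not NE [P1→B gives 9>2]
(C,Q): not NE [P1→A gives 4>2; P2→P gives 7>4]
(C,R): not NE [P1→A gives 8>1; P2→P gives 7>5]
(D,P): not NE [P1→B gives 9>1]
(D,Q): not NE [P1→A gives 4>1; P2→P gives 5>3]
(D,R): not NE [P1→A gives 8>7; P2→P gives 5>1]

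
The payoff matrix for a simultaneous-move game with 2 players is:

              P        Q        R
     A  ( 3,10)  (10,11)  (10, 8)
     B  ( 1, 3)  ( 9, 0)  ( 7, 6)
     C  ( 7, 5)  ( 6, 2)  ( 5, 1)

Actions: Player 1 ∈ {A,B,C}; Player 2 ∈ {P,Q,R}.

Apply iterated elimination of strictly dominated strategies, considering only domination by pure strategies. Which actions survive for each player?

P1 drop B (A beats it: P:3>1 Q:10>9 R:10>7)
P2 drop R (P beats it: A:10>8 C:5>1)
P1→{A,C} P2→{P,Q}

Survivors P1:{A,C} P2:{P,Q}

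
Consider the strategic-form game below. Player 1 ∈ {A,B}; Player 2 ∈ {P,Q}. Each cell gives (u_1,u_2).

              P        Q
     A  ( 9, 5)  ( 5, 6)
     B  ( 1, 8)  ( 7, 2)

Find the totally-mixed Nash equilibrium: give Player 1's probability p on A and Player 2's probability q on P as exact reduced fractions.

P1 indiff ⇒ q·9+(1-q)·5 = q·1+(1-q)·7 ⇒ q(8) = (1-q)(2) ⇒ q = 1/5
P2 indiff ⇒ p·5+(1-p)·8 = p·6+(1-p)·2 ⇒ p(-1) = (1-p)(-6) ⇒ p = 6/7

p=6/7, q=1/5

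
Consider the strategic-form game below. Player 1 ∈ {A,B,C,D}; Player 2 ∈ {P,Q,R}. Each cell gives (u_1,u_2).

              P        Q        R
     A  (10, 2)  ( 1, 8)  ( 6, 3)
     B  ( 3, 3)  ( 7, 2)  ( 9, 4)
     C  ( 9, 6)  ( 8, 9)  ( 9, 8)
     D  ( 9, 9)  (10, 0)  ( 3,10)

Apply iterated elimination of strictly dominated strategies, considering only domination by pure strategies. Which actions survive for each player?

IESDS → P1:{B,C,D} P2:{Q,R}

P2 drop P (R beats it: A:3>2 B:4>3 C:8>6 D:10>9)
P1 drop A (B beats it: Q:7>1 R:9>6)
P1→{B,C,D} P2→{Q,R}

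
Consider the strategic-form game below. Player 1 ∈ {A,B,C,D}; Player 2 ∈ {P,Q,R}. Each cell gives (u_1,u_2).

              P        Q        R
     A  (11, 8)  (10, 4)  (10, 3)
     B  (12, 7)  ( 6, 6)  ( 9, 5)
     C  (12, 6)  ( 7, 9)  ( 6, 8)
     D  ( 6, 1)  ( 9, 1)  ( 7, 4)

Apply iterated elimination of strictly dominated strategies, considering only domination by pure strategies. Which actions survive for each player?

P1 drop D (A beats it: P:11>6 Q:10>9 R:10>7)
P2 drop R (Q beats it: A:4>3 B:6>5 C:9>8)
P1→{A,B,C} P2→{P,Q}

Survivors P1:{A,B,C} P2:{P,Q}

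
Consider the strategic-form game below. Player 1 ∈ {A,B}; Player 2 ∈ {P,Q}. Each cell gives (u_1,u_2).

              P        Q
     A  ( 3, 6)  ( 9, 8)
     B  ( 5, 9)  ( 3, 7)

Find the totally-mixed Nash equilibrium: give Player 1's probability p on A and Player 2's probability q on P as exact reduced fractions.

P1 indiff ⇒ q·3+(1-q)·9 = q·5+(1-q)·3 ⇒ q(-2) = (1-q)(-6) ⇒ q = 3/4
P2 indiff ⇒ p·6+(1-p)·9 = p·8+(1-p)·7 ⇒ p(-2) = (1-p)(-2) ⇒ p = 1/2

P1 mixes 1/2 on A; P2 mixes 3/4 on P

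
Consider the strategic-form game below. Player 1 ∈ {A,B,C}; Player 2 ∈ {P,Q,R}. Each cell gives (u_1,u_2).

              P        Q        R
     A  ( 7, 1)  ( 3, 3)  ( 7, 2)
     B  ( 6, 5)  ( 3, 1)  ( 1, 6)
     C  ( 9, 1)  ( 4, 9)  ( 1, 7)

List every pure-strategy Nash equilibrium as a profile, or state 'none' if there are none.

NE set: (C,Q)

(A,P): not NE [P1→C gives 9>7; P2→Q gives 3>1]
(A,Q): not NE [P1→C gives 4>3]
(A,R): not NE [P2→Q gives 3>2]
(B,P): not NE [P1→C gives 9>6; P2→R gives 6>5]
(B,Q): not NE [P1→C gives 4>3; P2→R gives 6>1]
(B,R): not NE [P1→A gives 7>1]
(C,P): not NE [P2→Q gives 9>1]
(C,Q): NE
(C,R): not NE [P1→A gives 7>1; P2→Q gives 9>7]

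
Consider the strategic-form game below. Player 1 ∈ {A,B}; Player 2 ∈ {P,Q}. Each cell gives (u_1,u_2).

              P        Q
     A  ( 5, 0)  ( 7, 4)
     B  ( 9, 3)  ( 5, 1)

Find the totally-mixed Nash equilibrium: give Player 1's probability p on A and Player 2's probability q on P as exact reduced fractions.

(p,q) = (1/3, 1/3)

P1 indiff ⇒ q·5+(1-q)·7 = q·9+(1-q)·5 ⇒ q(-4) = (1-q)(-2) ⇒ q = 1/3
P2 indiff ⇒ p·0+(1-p)·3 = p·4+(1-p)·1 ⇒ p(-4) = (1-p)(-2) ⇒ p = 1/3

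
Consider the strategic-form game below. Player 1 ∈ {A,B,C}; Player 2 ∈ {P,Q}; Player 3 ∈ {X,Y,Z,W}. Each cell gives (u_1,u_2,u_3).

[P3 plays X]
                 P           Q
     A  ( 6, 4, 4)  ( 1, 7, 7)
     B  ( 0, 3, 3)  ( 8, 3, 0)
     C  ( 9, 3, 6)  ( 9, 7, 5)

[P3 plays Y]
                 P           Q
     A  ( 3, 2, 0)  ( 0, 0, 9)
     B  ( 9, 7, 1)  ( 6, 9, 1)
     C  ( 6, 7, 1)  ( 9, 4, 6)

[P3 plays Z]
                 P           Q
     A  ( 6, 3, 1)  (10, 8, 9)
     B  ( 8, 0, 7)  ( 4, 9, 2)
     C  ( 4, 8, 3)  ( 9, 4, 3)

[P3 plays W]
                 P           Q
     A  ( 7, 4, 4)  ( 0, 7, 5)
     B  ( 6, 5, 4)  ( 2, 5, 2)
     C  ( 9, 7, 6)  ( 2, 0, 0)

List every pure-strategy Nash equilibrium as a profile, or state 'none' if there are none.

PSNE = {(A,Q,Z), (B,Q,W), (C,P,W)}

(A,P,X): not NE [P1→C gives 9>6; P2→Q gives 7>4]
(A,P,Y): not NE [P1→B gives 9>3; P3→W gives 4>0]
(A,P,Z): not NE [P1→B gives 8>6; P2→Q gives 8>3; P3→W gives 4>1]
(A,P,W): not NE [P1→C gives 9>7; P2→Q gives 7>4]
(A,Q,X): not NE [P1→C gives 9>1; P3→Z gives 9>7]
(A,Q,Y): not NE [P1→C gives 9>0; P2→P gives 2>0]
(A,Q,Z): NE
(A,Q,W): not NE [P1→C gives 2>0; P3→Z gives 9>5]
(B,P,X): not NE [P1→C gives 9>0; P3→Z gives 7>3]
(B,P,Y): not NE [P2→Q gives 9>7; P3→Z gives 7>1]
(B,P,Z): not NE [P2→Q gives 9>0]
(B,P,W): not NE [P1→C gives 9>6; P3→Z gives 7>4]
(B,Q,X): not NE [P1→C gives 9>8; P3→W gives 2>0]
(B,Q,Y): not NE [P1→C gives 9>6; P3→W gives 2>1]
(B,Q,Z): not NE [P1→A gives 10>4]
(B,Q,W): NE
(C,P,X): not NE [P2→Q gives 7>3]
(C,P,Y): not NE [P1→B gives 9>6; P3→W gives 6>1]
(C,P,Z): not NE [P1→B gives 8>4; P3→W gives 6>3]
(C,P,W): NE
(C,Q,X): not NE [P3→Y gives 6>5]
(C,Q,Y): not NE [P2→P gives 7>4]
(C,Q,Z): not NE [P1→A gives 10>9; P2→P gives 8>4; P3→Y gives 6>3]
(C,Q,W): not NE [P2→P gives 7>0; P3→Y gives 6>0]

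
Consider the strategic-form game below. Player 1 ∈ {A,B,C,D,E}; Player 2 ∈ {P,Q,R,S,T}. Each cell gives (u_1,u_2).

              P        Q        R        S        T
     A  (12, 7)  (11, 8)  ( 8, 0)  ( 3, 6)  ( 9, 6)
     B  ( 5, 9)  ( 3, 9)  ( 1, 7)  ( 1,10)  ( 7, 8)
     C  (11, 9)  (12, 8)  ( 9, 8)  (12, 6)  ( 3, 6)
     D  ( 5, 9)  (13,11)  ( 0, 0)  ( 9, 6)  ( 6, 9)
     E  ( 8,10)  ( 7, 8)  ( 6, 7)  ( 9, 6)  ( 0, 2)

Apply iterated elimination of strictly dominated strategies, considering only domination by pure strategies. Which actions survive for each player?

P1 drop B (A beats it: P:12>5 Q:11>3 R:8>1 S:3>1 T:9>7)
P1 drop E (C beats it: P:11>8 Q:12>7 R:9>6 S:12>9 T:3>0)
P2 drop R (P beats it: A:7>0 C:9>8 D:9>0)
P2 drop S (P beats it: A:7>6 C:9>6 D:9>6)
P2 drop T (Q beats it: A:8>6 C:8>6 D:11>9)
P1→{A,C,D} P2→{P,Q}

IESDS → P1:{A,C,D} P2:{P,Q}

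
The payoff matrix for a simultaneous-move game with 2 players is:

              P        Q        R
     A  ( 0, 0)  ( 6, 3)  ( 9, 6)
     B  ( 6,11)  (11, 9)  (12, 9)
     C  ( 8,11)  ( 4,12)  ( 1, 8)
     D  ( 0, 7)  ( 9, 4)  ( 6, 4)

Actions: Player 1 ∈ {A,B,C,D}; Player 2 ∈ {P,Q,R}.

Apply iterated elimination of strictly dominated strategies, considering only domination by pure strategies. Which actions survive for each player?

P1 drop A (B beats it: P:6>0 Q:11>6 R:12>9)
P1 drop D (B beats it: P:6>0 Q:11>9 R:12>6)
P2 drop R (P beats it: B:11>9 C:11>8)
P1→{B,C} P2→{P,Q}

IESDS → P1:{B,C} P2:{P,Q}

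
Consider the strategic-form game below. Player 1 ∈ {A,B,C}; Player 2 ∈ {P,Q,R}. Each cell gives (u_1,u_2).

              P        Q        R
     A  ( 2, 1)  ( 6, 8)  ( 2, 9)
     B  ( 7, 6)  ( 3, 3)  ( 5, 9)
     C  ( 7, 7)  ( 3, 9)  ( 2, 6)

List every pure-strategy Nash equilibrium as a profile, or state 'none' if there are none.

NE set: (B,R)

(A,P): not NE [P1→C gives 7>2; P2→R gives 9>1]
(A,Q): not NE [P2→R gives 9>8]
(A,R): not NE [P1→B gives 5>2]
(B,P): not NE [P2→R gives 9>6]
(B,Q): not NE [P1→A gives 6>3; P2→R gives 9>3]
(B,R): NE
(C,P): not NE [P2→Q gives 9>7]
(C,Q): not NE [P1→A gives 6>3]
(C,R): not NE [P1→B gives 5>2; P2→Q gives 9>6]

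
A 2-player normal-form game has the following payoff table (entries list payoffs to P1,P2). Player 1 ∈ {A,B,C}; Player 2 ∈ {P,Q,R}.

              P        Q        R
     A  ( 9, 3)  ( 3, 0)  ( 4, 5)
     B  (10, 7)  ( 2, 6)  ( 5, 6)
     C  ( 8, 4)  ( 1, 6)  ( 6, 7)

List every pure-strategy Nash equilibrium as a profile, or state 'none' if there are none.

(A,P): not NE [P1→B gives 10>9; P2→R gives 5>3]
(A,Q): not NE [P2→R gives 5>0]
(A,R): not NE [P1→C gives 6>4]
(B,P): NE
(B,Q): not NE [P1→A gives 3>2; P2→P gives 7>6]
(B,R): not NE [P1→C gives 6>5; P2→P gives 7>6]
(C,P): not NE [P1→B gives 10>8; P2→R gives 7>4]
(C,Q): not NE [P1→A gives 3>1; P2→R gives 7>6]
(C,R): NE

Nash profiles: (B,P), (C,R)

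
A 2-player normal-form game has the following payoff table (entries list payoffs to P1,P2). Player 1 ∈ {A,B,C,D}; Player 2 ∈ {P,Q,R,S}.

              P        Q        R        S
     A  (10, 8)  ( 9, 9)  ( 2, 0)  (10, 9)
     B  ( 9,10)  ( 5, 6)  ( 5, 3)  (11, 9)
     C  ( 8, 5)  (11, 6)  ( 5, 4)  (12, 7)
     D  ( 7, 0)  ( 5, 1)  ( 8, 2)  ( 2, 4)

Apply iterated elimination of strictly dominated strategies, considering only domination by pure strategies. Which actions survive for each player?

P2 drop R (S beats it: A:9>0 B:9>3 C:7>4 D:4>2)
P1 drop D (A beats it: P:10>7 Q:9>5 S:10>2)
P1→{A,B,C} P2→{P,Q,S}

IESDS → P1:{A,B,C} P2:{P,Q,S}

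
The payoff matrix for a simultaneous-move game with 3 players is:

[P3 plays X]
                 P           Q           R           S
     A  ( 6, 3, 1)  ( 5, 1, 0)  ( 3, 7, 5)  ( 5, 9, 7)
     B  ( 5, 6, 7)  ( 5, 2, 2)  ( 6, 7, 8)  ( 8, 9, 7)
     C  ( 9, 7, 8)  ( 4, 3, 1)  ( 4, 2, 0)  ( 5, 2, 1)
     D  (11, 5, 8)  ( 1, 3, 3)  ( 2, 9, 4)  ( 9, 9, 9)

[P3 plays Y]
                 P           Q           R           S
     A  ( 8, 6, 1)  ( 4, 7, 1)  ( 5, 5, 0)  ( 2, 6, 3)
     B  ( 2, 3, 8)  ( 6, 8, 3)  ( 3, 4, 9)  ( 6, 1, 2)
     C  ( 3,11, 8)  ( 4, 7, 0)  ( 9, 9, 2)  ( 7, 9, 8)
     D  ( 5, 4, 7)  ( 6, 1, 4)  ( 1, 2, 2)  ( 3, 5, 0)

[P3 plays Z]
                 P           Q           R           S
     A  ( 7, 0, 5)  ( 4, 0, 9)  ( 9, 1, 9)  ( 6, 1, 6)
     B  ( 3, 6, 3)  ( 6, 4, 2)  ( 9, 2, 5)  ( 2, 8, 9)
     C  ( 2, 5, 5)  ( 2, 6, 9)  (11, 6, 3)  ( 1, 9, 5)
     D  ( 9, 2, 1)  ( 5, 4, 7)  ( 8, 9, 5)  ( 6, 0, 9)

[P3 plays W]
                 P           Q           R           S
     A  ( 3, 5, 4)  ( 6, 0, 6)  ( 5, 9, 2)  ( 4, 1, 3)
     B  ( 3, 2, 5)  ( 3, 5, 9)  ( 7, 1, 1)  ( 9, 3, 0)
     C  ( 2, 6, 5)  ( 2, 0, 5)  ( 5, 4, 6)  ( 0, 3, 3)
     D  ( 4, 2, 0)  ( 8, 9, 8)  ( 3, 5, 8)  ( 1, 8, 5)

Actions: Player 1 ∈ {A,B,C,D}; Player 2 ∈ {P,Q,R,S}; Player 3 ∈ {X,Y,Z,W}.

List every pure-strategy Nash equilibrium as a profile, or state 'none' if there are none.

(A,P,X): not NE [P1→D gives 11>6; P2→S gives 9>3; P3→Z gives 5>1]
(A,P,Y): not NE [P2→Q gives 7>6; P3→Z gives 5>1]
(A,P,Z): not NE [P1→D gives 9>7; P2→S gives 1>0]
(A,P,W): not NE [P1→D gives 4>3; P2→R gives 9>5; P3→Z gives 5>4]
(A,Q,X): not NE [P2→S gives 9>1; P3→Z gives 9>0]
(A,Q,Y): not NE [P1→D gives 6>4; P3→Z gives 9>1]
(A,Q,Z): not NE [P1→B gives 6>4; P2→S gives 1>0]
(A,Q,W): not NE [P1→D gives 8>6; P2→R gives 9>0; P3→Z gives 9>6]
(A,R,X): not NE [P1→B gives 6>3; P2→S gives 9>7; P3→Z gives 9>5]
(A,R,Y): not NE [P1→C gives 9>5; P2→Q gives 7>5; P3→Z gives 9>0]
(A,R,Z): not NE [P1→C gives 11>9]
(A,R,W): not NE [P1→B gives 7>5; P3→Z gives 9>2]
(A,S,X): not NE [P1→D gives 9>5]
(A,S,Y): not NE [P1→C gives 7>2; P2→Q gives 7>6; P3→X gives 7>3]
(A,S,Z): not NE [P3→X gives 7>6]
(A,S,W): not NE [P1→B gives 9>4; P2→R gives 9>1; P3→X gives 7>3]
(B,P,X): not NE [P1→D gives 11>5; P2→S gives 9>6; P3→Y gives 8>7]
(B,P,Y): not NE [P1→A gives 8>2; P2→Q gives 8>3]
(B,P,Z): not NE [P1→D gives 9>3; P2→S gives 8>6; P3→Y gives 8>3]
(B,P,W): not NE [P1→D gives 4>3; P2→Q gives 5>2; P3→Y gives 8>5]
(B,Q,X): not NE [P2→S gives 9>2; P3→W gives 9>2]
(B,Q,Y): not NE [P3→W gives 9>3]
(B,Q,Z): not NE [P2→S gives 8>4; P3→W gives 9>2]
(B,Q,W): not NE [P1→D gives 8>3]
(B,R,X): not NE [P2→S gives 9>7; P3→Y gives 9>8]
(B,R,Y): not NE [P1→C gives 9>3; P2→Q gives 8>4]
(B,R,Z): not NE [P1→C gives 11>9; P2→S gives 8>2; P3→Y gives 9>5]
(B,R,W): not NE [P2→Q gives 5>1; P3→Y gives 9>1]
(B,S,X): not NE [P1→D gives 9>8; P3→Z gives 9>7]
(B,S,Y): not NE [P1→C gives 7>6; P2→Q gives 8>1; P3→Z gives 9>2]
(B,S,Z): not NE [P1→D gives 6>2]
(B,S,W): not NE [P2→Q gives 5>3; P3→Z gives 9>0]
(C,P,X): not NE [P1→D gives 11>9]
(C,P,Y): not NE [P1→A gives 8>3]
(C,P,Z): not NE [P1→D gives 9>2; P2→S gives 9>5; P3→Y gives 8>5]
(C,P,W): not NE [P1→D gives 4>2; P3→Y gives 8>5]
(C,Q,X): not NE [P1→B gives 5>4; P2→P gives 7>3; P3→Z gives 9>1]
(C,Q,Y): not NE [P1→D gives 6>4; P2→P gives 11>7; P3→Z gives 9>0]
(C,Q,Z): not NE [P1→B gives 6>2; P2→S gives 9>6]
(C,Q,W): not NE [P1→D gives 8>2; P2→P gives 6>0; P3→Z gives 9>5]
(C,R,X): not NE [P1→B gives 6>4; P2→P gives 7>2; P3→W gives 6>0]
(C,R,Y): not NE [P2→P gives 11>9; P3→W gives 6>2]
(C,R,Z): not NE [P2→S gives 9>6; P3→W gives 6>3]
(C,R,W): not NE [P1→B gives 7>5; P2→P gives 6>4]
(C,S,X): not NE [P1→D gives 9>5; P2→P gives 7>2; P3→Y gives 8>1]
(C,S,Y): not NE [P2→P gives 11>9]
(C,S,Z): not NE [P1→D gives 6>1; P3→Y gives 8>5]
(C,S,W): not NE [P1→B gives 9>0; P2→P gives 6>3; P3→Y gives 8>3]
(D,P,X): not NE [P2→S gives 9>5]
(D,P,Y): not NE [P1→A gives 8>5; P2→S gives 5>4; P3→X gives 8>7]
(D,P,Z): not NE [P2→R gives 9>2; P3→X gives 8>1]
(D,P,W): not NE [P2→Q gives 9>2; P3→X gives 8>0]
(D,Q,X): not NE [P1→B gives 5>1; P2→S gives 9>3; P3→W gives 8>3]
(D,Q,Y): not NE [P2→S gives 5>1; P3→W gives 8>4]
(D,Q,Z): not NE [P1→B gives 6>5; P2→R gives 9>4; P3→W gives 8>7]
(D,Q,W): NE
(D,R,X): not NE [P1→B gives 6>2; P3→W gives 8>4]
(D,R,Y): not NE [P1→C gives 9>1; P2→S gives 5>2; P3→W gives 8>2]
(D,R,Z): not NE [P1→C gives 11>8; P3→W gives 8>5]
(D,R,W): not NE [P1→B gives 7>3; P2→Q gives 9>5]
(D,S,X): NE
(D,S,Y): not NE [P1→C gives 7>3; P3→Z gives 9>0]
(D,S,Z): not NE [P2→R gives 9>0]
(D,S,W): not NE [P1→B gives 9>1; P2→Q gives 9>8; P3→Z gives 9>5]

PSNE = {(D,Q,W), (D,S,X)}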